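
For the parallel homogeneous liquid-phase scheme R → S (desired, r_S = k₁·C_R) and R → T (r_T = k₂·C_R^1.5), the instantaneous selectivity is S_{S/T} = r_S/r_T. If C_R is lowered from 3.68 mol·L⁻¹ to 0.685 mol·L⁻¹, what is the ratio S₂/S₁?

2.32

S_{S/T} = (k₁/k₂)·C_R^-0.5, so S₂/S₁ = (C_{R,2}/C_{R,1})^-0.5.
= (0.685/3.68)^(-0.5) = (0.1861)^(-0.5) = 2.32.
Selectivity toward S rises as C_R falls — low-concentration operation is favoured.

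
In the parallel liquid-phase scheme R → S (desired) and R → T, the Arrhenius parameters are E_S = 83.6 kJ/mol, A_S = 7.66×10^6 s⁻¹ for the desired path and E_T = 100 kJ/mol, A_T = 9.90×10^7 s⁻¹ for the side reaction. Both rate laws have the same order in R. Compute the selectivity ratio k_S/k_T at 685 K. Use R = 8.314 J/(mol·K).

With equal orders, S_{S/T} = k_S/k_T = (A_S/A_T)·exp[(E_T−E_S)/(RT)].
(E_T−E_S)/(RT) = (100−83.6)×10³/(8.314×685) = 16400/5695 = 2.880.
k_S/k_T = (7.66×10^6/9.90×10^7)·exp(2.880) = 0.07737 × 17.81 = 1.38.
Since E_S < E_T, lowering the temperature improves selectivity toward S.

1.38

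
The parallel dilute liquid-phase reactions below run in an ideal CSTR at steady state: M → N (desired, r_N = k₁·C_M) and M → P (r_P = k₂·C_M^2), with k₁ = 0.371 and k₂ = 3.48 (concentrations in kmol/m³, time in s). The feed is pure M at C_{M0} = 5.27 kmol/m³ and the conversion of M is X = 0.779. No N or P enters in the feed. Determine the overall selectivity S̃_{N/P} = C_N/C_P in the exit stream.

Exit C_M = C_{M0}(1−X) = 5.27×0.221 = 1.165 kmol/m³.
A CSTR operates uniformly at the exit composition, giving r_N = 0.4321 and r_P = 4.720 (each k·C_M^n at C_M = 1.165).
Overall selectivity = C_N/C_P = r_Nτ/(r_Pτ) = r_N/r_P = 0.0915.

0.0915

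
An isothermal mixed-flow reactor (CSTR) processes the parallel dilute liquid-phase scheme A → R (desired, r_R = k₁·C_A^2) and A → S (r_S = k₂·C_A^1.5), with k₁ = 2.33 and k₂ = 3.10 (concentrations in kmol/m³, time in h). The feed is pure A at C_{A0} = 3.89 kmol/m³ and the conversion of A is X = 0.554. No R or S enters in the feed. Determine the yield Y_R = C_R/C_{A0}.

0.276

Exit C_A = C_{A0}(1−X) = 3.89×0.446 = 1.735 kmol/m³.
In a CSTR the entire volume is at exit conditions, so r_R = 2.33×1.735^2 = 7.013 and r_S = 3.10×1.735^1.5 = 7.084.
Fraction of consumed A going to R: r_R/(r_R+r_S) = 0.4975.
C_R = 0.4975·C_{A0}·X = 0.4975×3.89×0.554 = 1.07 kmol/m³; Y_R = C_R/C_{A0} = 0.276.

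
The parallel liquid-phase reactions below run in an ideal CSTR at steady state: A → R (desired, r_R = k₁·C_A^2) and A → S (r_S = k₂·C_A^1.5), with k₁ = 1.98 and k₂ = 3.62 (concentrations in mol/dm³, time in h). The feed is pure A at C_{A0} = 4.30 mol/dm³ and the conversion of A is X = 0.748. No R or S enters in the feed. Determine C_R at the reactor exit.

Exit C_A = C_{A0}(1−X) = 4.30×0.252 = 1.084 mol/dm³.
Rates in a CSTR are evaluated at the outlet concentration: r_R = 1.98×1.084^2 = 2.325, r_S = 3.62×1.084^1.5 = 4.083.
Fraction of consumed A going to R: r_R/(r_R+r_S) = 0.3628.
C_R = 0.3628·C_{A0}·X = 0.3628×4.30×0.748 = 1.17 mol/dm³.

1.17 mol/dm³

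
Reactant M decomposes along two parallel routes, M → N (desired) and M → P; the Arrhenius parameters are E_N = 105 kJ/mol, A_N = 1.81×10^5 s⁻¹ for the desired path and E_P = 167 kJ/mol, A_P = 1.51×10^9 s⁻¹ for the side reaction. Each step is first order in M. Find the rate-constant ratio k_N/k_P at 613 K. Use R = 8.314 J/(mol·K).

With equal orders, S_{N/P} = k_N/k_P = (A_N/A_P)·exp[(E_P−E_N)/(RT)].
(E_P−E_N)/(RT) = (167−105)×10³/(8.314×613) = 62000/5096 = 12.17.
k_N/k_P = (1.81×10^5/1.51×10^9)·exp(12.17) = 1.199×10^-4 × 1.920×10^5 = 23.0.
Since E_N < E_P, lowering the temperature improves selectivity toward N.

23.0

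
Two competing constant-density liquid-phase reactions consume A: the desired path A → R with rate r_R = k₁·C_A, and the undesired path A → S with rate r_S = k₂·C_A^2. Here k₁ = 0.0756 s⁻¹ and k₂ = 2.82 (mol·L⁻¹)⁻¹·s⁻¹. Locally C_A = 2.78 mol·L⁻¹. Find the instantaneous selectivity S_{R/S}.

0.00964

S_{R/S} = r_R/r_S = (k₁·C_A)/(k₂·C_A^2) = (k₁/k₂)·C_A⁻¹.
= (0.0756×2.780) / (2.82×2.780^2) = 0.2102/21.79 = 0.00964.
The undesired path is higher order in A, so low C_A (CSTR or dilute feed) favours R.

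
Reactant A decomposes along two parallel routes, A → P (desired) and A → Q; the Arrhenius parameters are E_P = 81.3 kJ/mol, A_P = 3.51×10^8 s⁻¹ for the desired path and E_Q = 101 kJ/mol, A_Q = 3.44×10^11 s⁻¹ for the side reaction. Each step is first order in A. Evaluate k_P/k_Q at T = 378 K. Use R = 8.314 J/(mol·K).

0.538

Since both paths have the same order in A, the concentration cancels and S_{P/Q} = k_P/k_Q = (A_P/A_Q)·exp[(E_Q−E_P)/(RT)].
(E_Q−E_P)/(RT) = (101−81.3)×10³/(8.314×378) = 19700/3143 = 6.269.
k_P/k_Q = (3.51×10^8/3.44×10^11)·exp(6.269) = 0.001020 × 527.7 = 0.538.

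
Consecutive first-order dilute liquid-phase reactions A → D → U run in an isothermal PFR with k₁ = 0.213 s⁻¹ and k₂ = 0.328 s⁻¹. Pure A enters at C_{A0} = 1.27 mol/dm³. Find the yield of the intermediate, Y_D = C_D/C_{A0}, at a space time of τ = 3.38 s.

For first-order series with pure A initially, C_D(τ) = k₁C_{A0}/(k₂−k₁)·(e^(−k₁τ) − e^(−k₂τ)).
e^(−k₁τ) = e^(−0.213×3.38) = e^(−0.7199) = 0.4868; e^(−k₂τ) = e^(−1.109) = 0.3300.
C_D = 0.213×1.27/(0.328−0.213) × (0.4868−0.3300) = 2.352×0.1568 = 0.3688 mol/dm³.
Y_D = C_D/C_{A0} = 0.3688/1.27 = 0.290.

0.290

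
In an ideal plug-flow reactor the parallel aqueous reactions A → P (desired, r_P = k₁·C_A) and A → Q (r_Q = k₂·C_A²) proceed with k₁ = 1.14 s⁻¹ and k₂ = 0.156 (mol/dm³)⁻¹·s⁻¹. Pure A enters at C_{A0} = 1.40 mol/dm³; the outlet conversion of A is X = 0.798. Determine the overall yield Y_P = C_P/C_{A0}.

0.717

C_A = C_{A0}(1−X) = 0.2828 mol/dm³.
Along a PFR/batch, dC_P/dC_A = −r_P/(r_P+r_Q) = −k₁/(k₁+k₂·C_A).
Integrating from C_{A0} to C_A: C_P = (1.14/0.156)·ln[(1.14+0.156·1.40)/(1.14+0.156·0.283)] = 7.308·ln(1.358/1.184) = 1.003 mol/dm³.
Y_P = C_P/C_{A0} = 1.003/1.40 = 0.717.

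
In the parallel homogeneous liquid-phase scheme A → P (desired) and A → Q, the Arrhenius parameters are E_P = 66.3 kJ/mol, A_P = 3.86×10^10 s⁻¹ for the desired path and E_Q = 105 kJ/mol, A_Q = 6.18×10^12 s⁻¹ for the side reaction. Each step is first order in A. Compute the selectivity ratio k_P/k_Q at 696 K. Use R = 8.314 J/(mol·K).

5.01

Since both paths have the same order in A, the concentration cancels and S_{P/Q} = k_P/k_Q = (A_P/A_Q)·exp[(E_Q−E_P)/(RT)].
(E_Q−E_P)/(RT) = (105−66.3)×10³/(8.314×696) = 38700/5787 = 6.688.
k_P/k_Q = (3.86×10^10/6.18×10^12)·exp(6.688) = 0.006246 × 802.7 = 5.01.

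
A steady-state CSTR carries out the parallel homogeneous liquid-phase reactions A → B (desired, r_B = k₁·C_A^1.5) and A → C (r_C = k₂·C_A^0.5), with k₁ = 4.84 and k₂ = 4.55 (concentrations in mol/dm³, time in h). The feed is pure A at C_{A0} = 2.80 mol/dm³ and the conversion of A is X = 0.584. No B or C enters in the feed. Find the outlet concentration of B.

0.905 mol/dm³

Exit C_A = C_{A0}(1−X) = 2.80×0.416 = 1.165 mol/dm³.
A CSTR operates uniformly at the exit composition, giving r_B = 6.084 and r_C = 4.911 (each k·C_A^n at C_A = 1.165).
Fraction of consumed A going to B: r_B/(r_B+r_C) = 0.5534.
C_B = 0.5534·C_{A0}·X = 0.5534×2.80×0.584 = 0.905 mol/dm³.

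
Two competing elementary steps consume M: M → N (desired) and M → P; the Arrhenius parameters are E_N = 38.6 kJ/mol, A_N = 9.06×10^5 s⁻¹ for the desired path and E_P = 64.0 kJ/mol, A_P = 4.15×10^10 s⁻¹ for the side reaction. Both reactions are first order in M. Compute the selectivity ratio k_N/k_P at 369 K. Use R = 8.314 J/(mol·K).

0.0861

k_N/k_P = (A_N/A_P)·exp[−(E_N−E_P)/(RT)] = (A_N/A_P)·exp[(E_P−E_N)/(RT)].
(E_P−E_N)/(RT) = (64.0−38.6)×10³/(8.314×369) = 25400/3068 = 8.279.
k_N/k_P = (9.06×10^5/4.15×10^10)·exp(8.279) = 2.183×10^-5 × 3942 = 0.0861.
Since E_N < E_P, lowering the temperature improves selectivity toward N.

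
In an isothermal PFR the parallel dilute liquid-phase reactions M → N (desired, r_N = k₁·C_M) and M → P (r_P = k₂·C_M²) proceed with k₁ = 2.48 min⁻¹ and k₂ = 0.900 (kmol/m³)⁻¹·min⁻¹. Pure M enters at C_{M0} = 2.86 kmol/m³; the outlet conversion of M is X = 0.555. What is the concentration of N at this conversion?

0.915 kmol/m³

C_M = C_{M0}(1−X) = 1.273 kmol/m³.
Along a PFR/batch, dC_N/dC_M = −r_N/(r_N+r_P) = −k₁/(k₁+k₂·C_M).
Integrating from C_{M0} to C_M: C_N = (2.48/0.900)·ln[(2.48+0.900·2.86)/(2.48+0.900·1.27)] = 2.756·ln(5.054/3.625) = 0.9154 kmol/m³.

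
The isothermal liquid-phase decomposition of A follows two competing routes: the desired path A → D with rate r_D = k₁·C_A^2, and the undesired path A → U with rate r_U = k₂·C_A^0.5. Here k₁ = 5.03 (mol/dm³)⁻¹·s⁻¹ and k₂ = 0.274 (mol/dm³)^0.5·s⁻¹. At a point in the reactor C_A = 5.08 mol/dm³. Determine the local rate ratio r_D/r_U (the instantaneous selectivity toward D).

210

S_{D/U} = r_D/r_U = (k₁·C_A^2)/(k₂·C_A^0.5) = (k₁/k₂)·C_A^1.5.
= (5.03×5.080^2) / (0.274×5.080^0.5) = 129.8/0.6176 = 210.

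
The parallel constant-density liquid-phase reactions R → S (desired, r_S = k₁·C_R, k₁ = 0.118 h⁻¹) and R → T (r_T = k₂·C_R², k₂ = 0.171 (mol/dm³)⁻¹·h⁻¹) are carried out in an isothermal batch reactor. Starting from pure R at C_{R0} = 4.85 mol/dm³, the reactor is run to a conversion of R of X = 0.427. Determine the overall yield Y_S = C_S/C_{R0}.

C_R = C_{R0}(1−X) = 2.779 mol/dm³.
Along a PFR/batch, dC_S/dC_R = −r_S/(r_S+r_T) = −k₁/(k₁+k₂·C_R).
Integrating from C_{R0} to C_R: C_S = (0.118/0.171)·ln[(0.118+0.171·4.85)/(0.118+0.171·2.78)] = 0.6901·ln(0.9474/0.5932) = 0.3230 mol/dm³.
Y_S = C_S/C_{R0} = 0.3230/4.85 = 0.0666.

0.0666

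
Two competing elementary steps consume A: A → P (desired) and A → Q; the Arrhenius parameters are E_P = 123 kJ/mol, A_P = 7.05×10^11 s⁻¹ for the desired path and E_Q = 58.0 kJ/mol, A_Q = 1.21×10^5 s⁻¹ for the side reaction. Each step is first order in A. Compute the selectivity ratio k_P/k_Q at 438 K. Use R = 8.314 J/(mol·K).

k_P/k_Q = (A_P/A_Q)·exp[−(E_P−E_Q)/(RT)] = (A_P/A_Q)·exp[(E_Q−E_P)/(RT)].
(E_Q−E_P)/(RT) = (58.0−123)×10³/(8.314×438) = -65000/3642 = -17.85.
k_P/k_Q = (7.05×10^11/1.21×10^5)·exp(-17.85) = 5.826×10^6 × 1.770×10^-8 = 0.103.
Since E_P > E_Q, raising the temperature improves selectivity toward P.

0.103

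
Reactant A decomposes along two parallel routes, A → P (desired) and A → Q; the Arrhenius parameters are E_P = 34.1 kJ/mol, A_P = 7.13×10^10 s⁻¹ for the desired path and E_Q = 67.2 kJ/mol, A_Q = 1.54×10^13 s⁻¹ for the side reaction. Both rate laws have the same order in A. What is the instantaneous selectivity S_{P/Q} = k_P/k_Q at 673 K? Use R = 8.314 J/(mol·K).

With equal orders, S_{P/Q} = k_P/k_Q = (A_P/A_Q)·exp[(E_Q−E_P)/(RT)].
(E_Q−E_P)/(RT) = (67.2−34.1)×10³/(8.314×673) = 33100/5595 = 5.916.
k_P/k_Q = (7.13×10^10/1.54×10^13)·exp(5.916) = 0.004630 × 370.8 = 1.72.

1.72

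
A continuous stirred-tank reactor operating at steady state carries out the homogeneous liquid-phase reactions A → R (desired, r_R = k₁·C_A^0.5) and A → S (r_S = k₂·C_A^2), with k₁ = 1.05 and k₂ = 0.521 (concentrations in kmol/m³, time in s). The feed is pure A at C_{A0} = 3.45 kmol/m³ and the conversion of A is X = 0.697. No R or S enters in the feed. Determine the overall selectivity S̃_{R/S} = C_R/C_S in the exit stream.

1.89

Exit C_A = C_{A0}(1−X) = 3.45×0.303 = 1.045 kmol/m³.
In a CSTR the entire volume is at exit conditions, so r_R = 1.05×1.045^0.5 = 1.074 and r_S = 0.521×1.045^2 = 0.5693.
Overall selectivity = C_R/C_S = r_Rτ/(r_Sτ) = r_R/r_S = 1.89.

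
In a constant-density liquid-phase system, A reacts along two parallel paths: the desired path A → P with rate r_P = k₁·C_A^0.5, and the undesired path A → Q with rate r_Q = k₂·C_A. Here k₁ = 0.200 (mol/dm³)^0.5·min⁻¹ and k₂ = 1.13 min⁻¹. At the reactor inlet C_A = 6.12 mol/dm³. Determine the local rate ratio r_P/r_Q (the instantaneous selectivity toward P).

0.0715

S_{P/Q} = r_P/r_Q = (k₁·C_A^0.5)/(k₂·C_A) = (k₁/k₂)·C_A^-0.5.
= (0.200×6.120^0.5) / (1.13×6.120) = 0.4948/6.916 = 0.0715.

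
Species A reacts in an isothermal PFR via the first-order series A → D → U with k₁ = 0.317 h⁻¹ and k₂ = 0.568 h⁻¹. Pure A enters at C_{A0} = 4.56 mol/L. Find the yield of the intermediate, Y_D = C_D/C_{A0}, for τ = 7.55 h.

0.0980

For first-order series with pure A initially, C_D(τ) = k₁C_{A0}/(k₂−k₁)·(e^(−k₁τ) − e^(−k₂τ)).
e^(−k₁τ) = e^(−0.317×7.55) = e^(−2.393) = 0.09132; e^(−k₂τ) = e^(−4.288) = 0.01373.
C_D = 0.317×4.56/(0.568−0.317) × (0.09132−0.01373) = 5.759×0.07760 = 0.4469 mol/L.
Y_D = C_D/C_{A0} = 0.4469/4.56 = 0.0980.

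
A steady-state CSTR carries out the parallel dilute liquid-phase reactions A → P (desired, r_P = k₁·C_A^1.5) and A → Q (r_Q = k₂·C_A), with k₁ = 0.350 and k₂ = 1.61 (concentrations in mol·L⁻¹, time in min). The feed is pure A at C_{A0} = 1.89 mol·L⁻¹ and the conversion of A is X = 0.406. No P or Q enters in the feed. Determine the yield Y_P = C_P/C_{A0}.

0.0760

Exit C_A = C_{A0}(1−X) = 1.89×0.594 = 1.123 mol·L⁻¹.
Rates in a CSTR are evaluated at the outlet concentration: r_P = 0.350×1.123^1.5 = 0.4163, r_Q = 1.61×1.123 = 1.807.
Fraction of consumed A going to P: r_P/(r_P+r_Q) = 0.1872.
C_P = 0.1872·C_{A0}·X = 0.1872×1.89×0.406 = 0.144 mol·L⁻¹; Y_P = C_P/C_{A0} = 0.0760.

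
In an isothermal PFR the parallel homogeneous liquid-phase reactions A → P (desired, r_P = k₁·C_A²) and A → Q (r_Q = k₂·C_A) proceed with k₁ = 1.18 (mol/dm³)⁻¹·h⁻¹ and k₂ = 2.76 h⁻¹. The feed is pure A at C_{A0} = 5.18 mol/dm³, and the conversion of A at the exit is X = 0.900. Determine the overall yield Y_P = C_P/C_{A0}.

0.463

C_A = C_{A0}(1−X) = 0.5180 mol/dm³.
Along a PFR/batch, dC_Q/dC_A = −r_Q/(r_P+r_Q) = −k₂/(k₂+k₁·C_A).
Integrating from C_{A0} to C_A: C_Q = (2.76/1.18)·ln[(2.76+1.18·5.18)/(2.76+1.18·0.518)] = 2.339·ln(8.872/3.371) = 2.263 mol/dm³.
Then C_P = (C_{A0}−C_A) − C_Q = 4.662 − 2.263 = 2.399 mol/dm³.
Y_P = C_P/C_{A0} = 2.399/5.18 = 0.463.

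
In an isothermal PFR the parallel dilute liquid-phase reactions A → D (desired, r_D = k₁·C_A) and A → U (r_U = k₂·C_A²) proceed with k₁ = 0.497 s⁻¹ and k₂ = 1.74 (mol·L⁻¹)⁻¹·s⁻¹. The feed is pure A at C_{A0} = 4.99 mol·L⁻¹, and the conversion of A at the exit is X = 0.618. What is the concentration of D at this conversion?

C_A = C_{A0}(1−X) = 1.906 mol·L⁻¹.
Along a PFR/batch, dC_D/dC_A = −r_D/(r_D+r_U) = −k₁/(k₁+k₂·C_A).
Integrating from C_{A0} to C_A: C_D = (0.497/1.74)·ln[(0.497+1.74·4.99)/(0.497+1.74·1.91)] = 0.2856·ln(9.180/3.814) = 0.2509 mol·L⁻¹.

0.251 mol·L⁻¹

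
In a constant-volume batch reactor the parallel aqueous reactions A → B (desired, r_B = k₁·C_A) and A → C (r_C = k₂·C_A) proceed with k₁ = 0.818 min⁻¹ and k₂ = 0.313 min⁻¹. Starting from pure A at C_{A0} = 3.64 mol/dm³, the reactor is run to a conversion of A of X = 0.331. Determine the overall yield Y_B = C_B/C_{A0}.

0.239

C_A = C_{A0}(1−X) = 2.435 mol/dm³.
Both paths are first order in A, so the instantaneous fraction to B is constant: dC_B/d(−C_A) = k₁/(k₁+k₂) = 0.7233.
C_B = 0.7233·(C_{A0}−C_A) = 0.7233×1.205 = 0.871 mol/dm³.
Y_B = C_B/C_{A0} = 0.8714/3.64 = 0.239.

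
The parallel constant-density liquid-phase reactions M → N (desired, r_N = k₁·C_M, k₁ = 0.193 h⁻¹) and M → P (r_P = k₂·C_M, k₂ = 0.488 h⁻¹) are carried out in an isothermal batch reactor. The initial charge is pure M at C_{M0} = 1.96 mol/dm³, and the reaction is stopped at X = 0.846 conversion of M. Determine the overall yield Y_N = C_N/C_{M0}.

0.240

C_M = C_{M0}(1−X) = 0.3018 mol/dm³.
Both paths are first order in M, so the instantaneous fraction to N is constant: dC_N/d(−C_M) = k₁/(k₁+k₂) = 0.2834.
C_N = 0.2834·(C_{M0}−C_M) = 0.2834×1.658 = 0.470 mol/dm³.
Y_N = C_N/C_{M0} = 0.4699/1.96 = 0.240.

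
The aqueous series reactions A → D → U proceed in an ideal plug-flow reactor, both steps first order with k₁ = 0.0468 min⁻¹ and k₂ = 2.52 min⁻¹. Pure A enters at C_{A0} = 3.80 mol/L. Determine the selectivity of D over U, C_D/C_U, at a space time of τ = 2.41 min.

0.188

Solving the coupled first-order balances gives C_D(τ) = [k₁/(k₂−k₁)]·C_{A0}·(e^(−k₁τ) − e^(−k₂τ)).
e^(−k₁τ) = e^(−0.0468×2.41) = e^(−0.1128) = 0.8933; e^(−k₂τ) = e^(−6.073) = 0.002304.
C_D = 0.0468×3.80/(2.52−0.0468) × (0.8933−0.002304) = 0.07191×0.8910 = 0.06407 mol/L.
C_A = C_{A0}e^(−k₁τ) = 3.395 mol/L, so C_U = C_{A0}−C_A−C_D = 0.3412 mol/L; C_D/C_U = 0.188.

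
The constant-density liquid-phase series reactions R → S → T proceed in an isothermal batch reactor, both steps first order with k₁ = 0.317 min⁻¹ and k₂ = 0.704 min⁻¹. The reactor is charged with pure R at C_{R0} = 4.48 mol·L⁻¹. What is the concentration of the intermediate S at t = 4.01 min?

For first-order series with pure R initially, C_S(t) = k₁C_{R0}/(k₂−k₁)·(e^(−k₁t) − e^(−k₂t)).
e^(−k₁t) = e^(−0.317×4.01) = e^(−1.271) = 0.2805; e^(−k₂t) = e^(−2.823) = 0.05943.
C_S = 0.317×4.48/(0.704−0.317) × (0.2805−0.05943) = 3.670×0.2211 = 0.8113 mol·L⁻¹.

0.811 mol·L⁻¹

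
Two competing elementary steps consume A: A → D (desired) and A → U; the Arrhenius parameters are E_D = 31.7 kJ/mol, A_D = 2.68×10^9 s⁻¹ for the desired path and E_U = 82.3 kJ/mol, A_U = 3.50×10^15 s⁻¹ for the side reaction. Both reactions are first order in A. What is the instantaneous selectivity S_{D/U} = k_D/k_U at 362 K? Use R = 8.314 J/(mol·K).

15.3

With equal orders, S_{D/U} = k_D/k_U = (A_D/A_U)·exp[(E_U−E_D)/(RT)].
(E_U−E_D)/(RT) = (82.3−31.7)×10³/(8.314×362) = 50600/3010 = 16.81.
k_D/k_U = (2.68×10^9/3.50×10^15)·exp(16.81) = 7.657×10^-7 × 2.002×10^7 = 15.3.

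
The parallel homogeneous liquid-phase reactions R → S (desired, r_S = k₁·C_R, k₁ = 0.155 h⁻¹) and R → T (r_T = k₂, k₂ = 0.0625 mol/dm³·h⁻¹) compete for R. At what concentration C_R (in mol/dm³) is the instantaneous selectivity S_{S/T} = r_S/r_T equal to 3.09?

S_{S/T} = (k₁/k₂)·C_R ⇒ C_R = S·k₂/k₁.
= 3.09×0.0625/0.155 = 1.25 mol/dm³.

1.25 mol/dm³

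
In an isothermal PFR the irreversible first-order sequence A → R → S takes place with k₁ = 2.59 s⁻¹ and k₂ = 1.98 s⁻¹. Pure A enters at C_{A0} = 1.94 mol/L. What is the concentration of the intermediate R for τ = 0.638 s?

0.751 mol/L

The intermediate concentration in a first-order A→B→C sequence is C_R = k₁C_{A0}(e^(−k₁τ) − e^(−k₂τ))/(k₂−k₁).
e^(−k₁τ) = e^(−2.59×0.638) = e^(−1.652) = 0.1916; e^(−k₂τ) = e^(−1.263) = 0.2827.
C_R = 2.59×1.94/(1.98−2.59) × (0.1916−0.2827) = (-8.237)×(-0.09115) = 0.7508 mol/L.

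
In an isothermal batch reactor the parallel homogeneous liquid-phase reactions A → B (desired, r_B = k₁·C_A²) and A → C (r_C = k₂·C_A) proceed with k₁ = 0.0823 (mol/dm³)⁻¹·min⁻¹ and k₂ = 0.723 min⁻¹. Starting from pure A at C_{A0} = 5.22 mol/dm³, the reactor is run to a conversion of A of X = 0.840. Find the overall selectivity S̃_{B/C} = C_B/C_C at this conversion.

C_A = C_{A0}(1−X) = 0.8352 mol/dm³.
Along a PFR/batch, dC_C/dC_A = −r_C/(r_B+r_C) = −k₂/(k₂+k₁·C_A).
Integrating from C_{A0} to C_A: C_C = (0.723/0.0823)·ln[(0.723+0.0823·5.22)/(0.723+0.0823·0.835)] = 8.785·ln(1.153/0.7917) = 3.299 mol/dm³.
Then C_B = (C_{A0}−C_A) − C_C = 4.385 − 3.299 = 1.086 mol/dm³.
S̃_{B/C} = C_B/C_C = 1.086/3.299 = 0.329.

0.329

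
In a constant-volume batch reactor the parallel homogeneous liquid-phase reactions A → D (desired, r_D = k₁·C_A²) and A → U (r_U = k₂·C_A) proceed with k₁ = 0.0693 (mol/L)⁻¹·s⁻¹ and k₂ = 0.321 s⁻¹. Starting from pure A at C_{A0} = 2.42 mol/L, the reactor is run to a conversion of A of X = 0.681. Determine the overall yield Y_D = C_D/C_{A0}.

C_A = C_{A0}(1−X) = 0.7720 mol/L.
Along a PFR/batch, dC_U/dC_A = −r_U/(r_D+r_U) = −k₂/(k₂+k₁·C_A).
Integrating from C_{A0} to C_A: C_U = (0.321/0.0693)·ln[(0.321+0.0693·2.42)/(0.321+0.0693·0.772)] = 4.632·ln(0.4887/0.3745) = 1.233 mol/L.
Then C_D = (C_{A0}−C_A) − C_U = 1.648 − 1.233 = 0.4151 mol/L.
Y_D = C_D/C_{A0} = 0.4151/2.42 = 0.172.

0.172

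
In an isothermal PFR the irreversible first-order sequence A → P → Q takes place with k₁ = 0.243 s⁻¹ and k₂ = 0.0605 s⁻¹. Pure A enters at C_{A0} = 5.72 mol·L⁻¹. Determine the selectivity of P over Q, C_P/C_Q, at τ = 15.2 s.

For first-order series with pure A initially, C_P(τ) = k₁C_{A0}/(k₂−k₁)·(e^(−k₁τ) − e^(−k₂τ)).
e^(−k₁τ) = e^(−0.243×15.2) = e^(−3.694) = 0.02488; e^(−k₂τ) = e^(−0.9196) = 0.3987.
C_P = 0.243×5.72/(0.0605−0.243) × (0.02488−0.3987) = (-7.616)×(-0.3738) = 2.847 mol·L⁻¹.
C_A = C_{A0}e^(−k₁τ) = 0.1423 mol·L⁻¹, so C_Q = C_{A0}−C_A−C_P = 2.731 mol·L⁻¹; C_P/C_Q = 1.04.

1.04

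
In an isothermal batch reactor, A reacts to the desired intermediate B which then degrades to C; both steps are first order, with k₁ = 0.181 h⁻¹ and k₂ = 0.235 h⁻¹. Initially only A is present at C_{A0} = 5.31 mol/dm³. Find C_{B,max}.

Evaluating C_B at t_opt = ln(k₂/k₁)/(k₂−k₁) gives C_{B,max}/C_{A0} = (k₁/k₂)^[k₂/(k₂−k₁)].
= (0.181/0.235)^(0.235/(0.235−0.181)) = (0.7702)^(4.352) = 0.3210.
C_{B,max} = 0.3210×5.31 = 1.70 mol/dm³.

1.70 mol/dm³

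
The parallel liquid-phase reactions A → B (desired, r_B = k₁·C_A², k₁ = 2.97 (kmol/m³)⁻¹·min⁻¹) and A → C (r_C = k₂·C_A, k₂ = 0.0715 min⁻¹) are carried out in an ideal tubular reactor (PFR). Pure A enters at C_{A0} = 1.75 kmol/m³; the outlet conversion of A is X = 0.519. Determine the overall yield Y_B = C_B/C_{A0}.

0.509

C_A = C_{A0}(1−X) = 0.8417 kmol/m³.
Along a PFR/batch, dC_C/dC_A = −r_C/(r_B+r_C) = −k₂/(k₂+k₁·C_A).
Integrating from C_{A0} to C_A: C_C = (0.0715/2.97)·ln[(0.0715+2.97·1.75)/(0.0715+2.97·0.842)] = 0.02407·ln(5.269/2.571) = 0.01727 kmol/m³.
Then C_B = (C_{A0}−C_A) − C_C = 0.9083 − 0.01727 = 0.8910 kmol/m³.
Y_B = C_B/C_{A0} = 0.8910/1.75 = 0.509.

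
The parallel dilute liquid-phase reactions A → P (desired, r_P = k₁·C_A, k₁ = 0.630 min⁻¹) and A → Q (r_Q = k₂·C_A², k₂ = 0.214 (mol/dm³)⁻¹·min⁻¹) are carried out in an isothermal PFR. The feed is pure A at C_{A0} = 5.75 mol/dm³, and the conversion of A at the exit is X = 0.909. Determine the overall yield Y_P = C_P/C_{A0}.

0.471

C_A = C_{A0}(1−X) = 0.5232 mol/dm³.
Along a PFR/batch, dC_P/dC_A = −r_P/(r_P+r_Q) = −k₁/(k₁+k₂·C_A).
Integrating from C_{A0} to C_A: C_P = (0.630/0.214)·ln[(0.630+0.214·5.75)/(0.630+0.214·0.523)] = 2.944·ln(1.861/0.7420) = 2.706 mol/dm³.
Y_P = C_P/C_{A0} = 2.706/5.75 = 0.471.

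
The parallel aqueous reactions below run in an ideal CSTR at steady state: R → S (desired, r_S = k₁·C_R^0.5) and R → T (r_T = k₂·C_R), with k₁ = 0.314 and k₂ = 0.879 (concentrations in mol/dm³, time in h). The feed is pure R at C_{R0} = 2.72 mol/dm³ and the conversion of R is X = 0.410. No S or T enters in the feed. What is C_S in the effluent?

0.245 mol/dm³

Exit C_R = C_{R0}(1−X) = 2.72×0.590 = 1.605 mol/dm³.
Rates in a CSTR are evaluated at the outlet concentration: r_S = 0.314×1.605^0.5 = 0.3978, r_T = 0.879×1.605 = 1.411.
Fraction of consumed R going to S: r_S/(r_S+r_T) = 0.2200.
C_S = 0.2200·C_{R0}·X = 0.2200×2.72×0.410 = 0.245 mol/dm³.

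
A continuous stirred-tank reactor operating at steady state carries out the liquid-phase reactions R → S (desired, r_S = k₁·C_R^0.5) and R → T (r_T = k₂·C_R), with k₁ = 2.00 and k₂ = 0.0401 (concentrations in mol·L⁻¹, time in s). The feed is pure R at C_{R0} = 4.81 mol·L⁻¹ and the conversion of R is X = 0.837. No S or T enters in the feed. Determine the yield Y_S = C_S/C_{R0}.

Exit C_R = C_{R0}(1−X) = 4.81×0.163 = 0.7840 mol·L⁻¹.
A CSTR operates uniformly at the exit composition, giving r_S = 1.771 and r_T = 0.03144 (each k·C_R^n at C_R = 0.7840).
Fraction of consumed R going to S: r_S/(r_S+r_T) = 0.9826.
C_S = 0.9826·C_{R0}·X = 0.9826×4.81×0.837 = 3.96 mol·L⁻¹; Y_S = C_S/C_{R0} = 0.822.

0.822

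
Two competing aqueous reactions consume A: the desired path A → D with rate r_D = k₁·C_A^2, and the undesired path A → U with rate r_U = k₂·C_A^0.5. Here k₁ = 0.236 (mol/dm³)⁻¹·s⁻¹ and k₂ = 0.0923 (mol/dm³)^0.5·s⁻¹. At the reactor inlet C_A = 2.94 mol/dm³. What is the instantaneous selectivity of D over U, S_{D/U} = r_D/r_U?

S_{D/U} = r_D/r_U = (k₁·C_A^2)/(k₂·C_A^0.5) = (k₁/k₂)·C_A^1.5.
= (0.236×2.940^2) / (0.0923×2.940^0.5) = 2.040/0.1583 = 12.9.
Since the desired path is higher order in A, keeping C_A high (PFR or concentrated feed) favours D.

12.9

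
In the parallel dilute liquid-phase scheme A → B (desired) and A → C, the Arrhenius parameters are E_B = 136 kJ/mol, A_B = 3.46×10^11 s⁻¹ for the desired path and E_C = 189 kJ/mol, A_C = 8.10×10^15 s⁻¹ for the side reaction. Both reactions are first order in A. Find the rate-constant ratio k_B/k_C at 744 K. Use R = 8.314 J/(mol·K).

k_B/k_C = (A_B/A_C)·exp[−(E_B−E_C)/(RT)] = (A_B/A_C)·exp[(E_C−E_B)/(RT)].
(E_C−E_B)/(RT) = (189−136)×10³/(8.314×744) = 53000/6186 = 8.568.
k_B/k_C = (3.46×10^11/8.10×10^15)·exp(8.568) = 4.272×10^-5 × 5262 = 0.225.
Since E_B < E_C, lowering the temperature improves selectivity toward B.

0.225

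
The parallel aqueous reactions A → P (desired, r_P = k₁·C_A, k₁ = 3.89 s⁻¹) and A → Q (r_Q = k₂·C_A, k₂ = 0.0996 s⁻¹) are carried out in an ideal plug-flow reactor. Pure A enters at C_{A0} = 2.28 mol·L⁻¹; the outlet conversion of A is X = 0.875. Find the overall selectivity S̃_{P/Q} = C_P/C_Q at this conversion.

39.1

C_A = C_{A0}(1−X) = 0.2850 mol·L⁻¹.
Both paths are first order in A, so the instantaneous fraction to P is constant: dC_P/d(−C_A) = k₁/(k₁+k₂) = 0.9750.
C_P = 0.9750·(C_{A0}−C_A) = 0.9750×1.995 = 1.95 mol·L⁻¹.
C_Q = (C_{A0}−C_A)−C_P = 0.04980 mol·L⁻¹; S̃_{P/Q} = 1.945/0.04980 = 39.1.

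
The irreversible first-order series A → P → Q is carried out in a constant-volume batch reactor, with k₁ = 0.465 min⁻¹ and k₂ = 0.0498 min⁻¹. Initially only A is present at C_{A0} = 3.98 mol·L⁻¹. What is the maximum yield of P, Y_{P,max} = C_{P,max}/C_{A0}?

For a first-order series the maximum intermediate yield is C_{P,max}/C_{A0} = (k₁/k₂)^[k₂/(k₂−k₁)].
= (0.465/0.0498)^(0.0498/(0.0498−0.465)) = (9.337)^(-0.1199) = 0.7649.

0.765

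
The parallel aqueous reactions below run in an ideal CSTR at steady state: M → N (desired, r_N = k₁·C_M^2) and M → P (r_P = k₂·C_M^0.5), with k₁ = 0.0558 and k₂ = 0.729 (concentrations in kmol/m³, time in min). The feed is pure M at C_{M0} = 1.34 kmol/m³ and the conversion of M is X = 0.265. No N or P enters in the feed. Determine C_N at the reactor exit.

Exit C_M = C_{M0}(1−X) = 1.34×0.735 = 0.9849 kmol/m³.
In a CSTR the entire volume is at exit conditions, so r_N = 0.0558×0.9849^2 = 0.05413 and r_P = 0.729×0.9849^0.5 = 0.7235.
Fraction of consumed M going to N: r_N/(r_N+r_P) = 0.06961.
C_N = 0.06961·C_{M0}·X = 0.06961×1.34×0.265 = 0.0247 kmol/m³.

0.0247 kmol/m³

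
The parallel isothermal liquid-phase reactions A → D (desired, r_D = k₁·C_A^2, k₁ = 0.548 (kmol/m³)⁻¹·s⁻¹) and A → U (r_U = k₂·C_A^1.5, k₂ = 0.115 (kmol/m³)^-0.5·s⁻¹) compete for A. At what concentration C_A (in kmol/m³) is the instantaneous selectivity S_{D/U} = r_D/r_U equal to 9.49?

S_{D/U} = (k₁/k₂)·C_A^0.5 ⇒ C_A = (S·k₂/k₁)^(2).
= (9.49×0.115/0.548)^(2) = (1.992)^(2) = 3.97 kmol/m³.

3.97 kmol/m³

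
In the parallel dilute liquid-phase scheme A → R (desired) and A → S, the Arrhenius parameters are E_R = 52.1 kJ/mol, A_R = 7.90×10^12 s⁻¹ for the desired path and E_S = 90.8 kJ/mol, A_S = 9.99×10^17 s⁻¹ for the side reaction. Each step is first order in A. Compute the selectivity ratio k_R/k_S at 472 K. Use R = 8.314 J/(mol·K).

k_R/k_S = (A_R/A_S)·exp[−(E_R−E_S)/(RT)] = (A_R/A_S)·exp[(E_S−E_R)/(RT)].
(E_S−E_R)/(RT) = (90.8−52.1)×10³/(8.314×472) = 38700/3924 = 9.862.
k_R/k_S = (7.90×10^12/9.99×10^17)·exp(9.862) = 7.908×10^-6 × 19185 = 0.152.

0.152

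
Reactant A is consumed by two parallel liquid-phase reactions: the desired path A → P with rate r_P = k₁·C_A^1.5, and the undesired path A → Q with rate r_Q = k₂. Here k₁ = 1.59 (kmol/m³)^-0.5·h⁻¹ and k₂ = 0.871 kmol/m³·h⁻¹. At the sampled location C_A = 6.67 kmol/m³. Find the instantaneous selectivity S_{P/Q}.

31.4

S_{P/Q} = r_P/r_Q = (k₁·C_A^1.5)/(k₂) = (k₁/k₂)·C_A^1.5.
= (1.59×6.670^1.5) / (0.871) = 27.39/0.8710 = 31.4.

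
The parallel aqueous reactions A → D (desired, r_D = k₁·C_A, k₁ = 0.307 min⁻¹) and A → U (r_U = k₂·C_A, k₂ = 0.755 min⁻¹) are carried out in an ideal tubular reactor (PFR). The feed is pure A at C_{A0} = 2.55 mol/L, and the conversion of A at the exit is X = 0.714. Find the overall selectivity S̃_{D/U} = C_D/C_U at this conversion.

0.407

C_A = C_{A0}(1−X) = 0.7293 mol/L.
Both paths are first order in A, so the instantaneous fraction to D is constant: dC_D/d(−C_A) = k₁/(k₁+k₂) = 0.2891.
C_D = 0.2891·(C_{A0}−C_A) = 0.2891×1.821 = 0.526 mol/L.
C_U = (C_{A0}−C_A)−C_D = 1.294 mol/L; S̃_{D/U} = 0.5263/1.294 = 0.407.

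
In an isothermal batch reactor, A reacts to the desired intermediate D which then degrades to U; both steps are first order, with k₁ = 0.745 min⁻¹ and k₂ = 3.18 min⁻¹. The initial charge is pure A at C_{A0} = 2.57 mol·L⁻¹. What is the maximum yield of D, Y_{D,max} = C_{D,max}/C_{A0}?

For a first-order series the maximum intermediate yield is C_{D,max}/C_{A0} = (k₁/k₂)^[k₂/(k₂−k₁)].
= (0.745/3.18)^(3.18/(3.18−0.745)) = (0.2343)^(1.306) = 0.1503.

0.150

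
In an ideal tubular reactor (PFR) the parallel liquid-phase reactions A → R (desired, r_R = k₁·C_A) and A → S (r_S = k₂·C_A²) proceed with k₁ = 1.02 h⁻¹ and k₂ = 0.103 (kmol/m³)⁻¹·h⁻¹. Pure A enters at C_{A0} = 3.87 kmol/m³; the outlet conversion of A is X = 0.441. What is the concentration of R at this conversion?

1.31 kmol/m³

C_A = C_{A0}(1−X) = 2.163 kmol/m³.
Along a PFR/batch, dC_R/dC_A = −r_R/(r_R+r_S) = −k₁/(k₁+k₂·C_A).
Integrating from C_{A0} to C_A: C_R = (1.02/0.103)·ln[(1.02+0.103·3.87)/(1.02+0.103·2.16)] = 9.903·ln(1.419/1.243) = 1.310 kmol/m³.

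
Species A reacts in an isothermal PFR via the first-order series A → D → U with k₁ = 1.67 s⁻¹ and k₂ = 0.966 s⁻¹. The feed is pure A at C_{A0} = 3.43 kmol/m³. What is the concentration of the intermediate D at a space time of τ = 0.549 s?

For first-order series with pure A initially, C_D(τ) = k₁C_{A0}/(k₂−k₁)·(e^(−k₁τ) − e^(−k₂τ)).
e^(−k₁τ) = e^(−1.67×0.549) = e^(−0.9168) = 0.3998; e^(−k₂τ) = e^(−0.5303) = 0.5884.
C_D = 1.67×3.43/(0.966−1.67) × (0.3998−0.5884) = (-8.137)×(-0.1886) = 1.535 kmol/m³.

1.53 kmol/m³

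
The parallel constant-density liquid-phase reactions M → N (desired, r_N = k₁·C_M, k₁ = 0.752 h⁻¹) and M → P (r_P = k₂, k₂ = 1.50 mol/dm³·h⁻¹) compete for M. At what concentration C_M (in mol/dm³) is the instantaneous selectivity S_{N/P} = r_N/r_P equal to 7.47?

14.9 mol/dm³

S_{N/P} = (k₁/k₂)·C_M ⇒ C_M = S·k₂/k₁.
= 7.47×1.50/0.752 = 14.9 mol/dm³.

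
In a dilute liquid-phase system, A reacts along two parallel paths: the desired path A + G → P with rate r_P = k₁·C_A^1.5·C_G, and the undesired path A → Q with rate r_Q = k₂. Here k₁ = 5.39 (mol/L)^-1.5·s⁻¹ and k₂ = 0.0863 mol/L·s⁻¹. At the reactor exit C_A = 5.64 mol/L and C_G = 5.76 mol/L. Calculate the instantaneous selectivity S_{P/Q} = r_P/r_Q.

S_{P/Q} = r_P/r_Q = (k₁·C_A^1.5·C_G)/(k₂) = (k₁/k₂)·C_A^1.5·C_G.
= (5.39×5.640^1.5×5.760) / (0.0863) = 415.8/0.08630 = 4819.
Since the desired path is higher order in A, keeping C_A high (PFR or concentrated feed) favours P.

4819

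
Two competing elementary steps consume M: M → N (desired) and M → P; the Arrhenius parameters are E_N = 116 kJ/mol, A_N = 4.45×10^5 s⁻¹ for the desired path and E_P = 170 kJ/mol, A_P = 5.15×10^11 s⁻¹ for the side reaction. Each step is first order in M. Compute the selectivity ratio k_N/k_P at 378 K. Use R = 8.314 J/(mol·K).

With equal orders, S_{N/P} = k_N/k_P = (A_N/A_P)·exp[(E_P−E_N)/(RT)].
(E_P−E_N)/(RT) = (170−116)×10³/(8.314×378) = 54000/3143 = 17.18.
k_N/k_P = (4.45×10^5/5.15×10^11)·exp(17.18) = 8.641×10^-7 × 2.900×10^7 = 25.1.

25.1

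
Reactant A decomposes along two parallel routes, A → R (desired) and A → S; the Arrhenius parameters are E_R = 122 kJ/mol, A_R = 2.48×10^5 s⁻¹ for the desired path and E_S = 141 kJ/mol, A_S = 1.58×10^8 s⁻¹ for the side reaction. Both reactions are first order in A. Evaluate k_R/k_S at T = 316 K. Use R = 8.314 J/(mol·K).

With equal orders, S_{R/S} = k_R/k_S = (A_R/A_S)·exp[(E_S−E_R)/(RT)].
(E_S−E_R)/(RT) = (141−122)×10³/(8.314×316) = 19000/2627 = 7.232.
k_R/k_S = (2.48×10^5/1.58×10^8)·exp(7.232) = 0.001570 × 1383 = 2.17.

2.17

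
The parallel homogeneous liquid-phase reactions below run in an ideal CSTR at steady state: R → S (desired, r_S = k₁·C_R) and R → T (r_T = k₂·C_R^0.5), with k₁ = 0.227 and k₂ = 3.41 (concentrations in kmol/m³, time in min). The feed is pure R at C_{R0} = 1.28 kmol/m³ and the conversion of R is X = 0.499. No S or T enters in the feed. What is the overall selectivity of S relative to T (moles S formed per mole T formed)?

0.0533

Exit C_R = C_{R0}(1−X) = 1.28×0.501 = 0.6413 kmol/m³.
Rates in a CSTR are evaluated at the outlet concentration: r_S = 0.227×0.6413 = 0.1456, r_T = 3.41×0.6413^0.5 = 2.731.
Overall selectivity = C_S/C_T = r_Sτ/(r_Tτ) = r_S/r_T = 0.0533.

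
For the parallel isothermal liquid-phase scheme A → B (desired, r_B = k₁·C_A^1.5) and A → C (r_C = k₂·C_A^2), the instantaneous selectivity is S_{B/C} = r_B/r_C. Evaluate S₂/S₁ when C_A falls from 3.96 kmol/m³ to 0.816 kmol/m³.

2.20

S_{B/C} = (k₁/k₂)·C_A^-0.5, so S₂/S₁ = (C_{A,2}/C_{A,1})^-0.5.
= (0.816/3.96)^(-0.5) = (0.2061)^(-0.5) = 2.20.
Selectivity toward B rises as C_A falls — low-concentration operation is favoured.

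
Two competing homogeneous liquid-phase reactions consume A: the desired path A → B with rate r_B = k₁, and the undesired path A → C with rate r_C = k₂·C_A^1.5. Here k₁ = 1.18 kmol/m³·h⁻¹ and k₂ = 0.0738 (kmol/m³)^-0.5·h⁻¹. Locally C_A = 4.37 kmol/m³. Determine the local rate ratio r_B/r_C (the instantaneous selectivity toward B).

S_{B/C} = r_B/r_C = (k₁)/(k₂·C_A^1.5) = (k₁/k₂)·C_A^-1.5.
= (1.18) / (0.0738×4.370^1.5) = 1.180/0.6742 = 1.75.
The undesired path is higher order in A, so low C_A (CSTR or dilute feed) favours B.

1.75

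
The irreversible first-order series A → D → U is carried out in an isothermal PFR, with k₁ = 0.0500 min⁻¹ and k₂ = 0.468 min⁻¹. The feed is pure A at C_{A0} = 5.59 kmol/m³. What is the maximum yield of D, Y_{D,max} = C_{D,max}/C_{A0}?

0.0818

At the optimum, C_{D,max}/C_{A0} = (k₁/k₂)^[k₂/(k₂−k₁)].
= (0.0500/0.468)^(0.468/(0.468−0.0500)) = (0.1068)^(1.120) = 0.08176.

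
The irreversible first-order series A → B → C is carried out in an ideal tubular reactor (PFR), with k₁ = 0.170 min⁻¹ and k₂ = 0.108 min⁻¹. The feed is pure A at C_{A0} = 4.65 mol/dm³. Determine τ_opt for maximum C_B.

Setting dC_B/dτ = 0 gives τ_opt = ln(k₂/k₁)/(k₂−k₁).
= ln(0.108/0.170)/(0.108−0.170) = ln(0.6353)/-0.06200 = -0.4537/-0.06200 = 7.32 min.

7.32 min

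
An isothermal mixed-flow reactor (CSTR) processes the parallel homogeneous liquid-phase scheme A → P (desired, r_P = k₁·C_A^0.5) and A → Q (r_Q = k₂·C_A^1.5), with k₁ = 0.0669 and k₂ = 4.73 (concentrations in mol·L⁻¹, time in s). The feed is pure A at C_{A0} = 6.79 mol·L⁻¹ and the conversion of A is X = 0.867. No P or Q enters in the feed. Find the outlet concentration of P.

Exit C_A = C_{A0}(1−X) = 6.79×0.133 = 0.9031 mol·L⁻¹.
In a CSTR the entire volume is at exit conditions, so r_P = 0.0669×0.9031^0.5 = 0.06358 and r_Q = 4.73×0.9031^1.5 = 4.059.
Fraction of consumed A going to P: r_P/(r_P+r_Q) = 0.01542.
C_P = 0.01542·C_{A0}·X = 0.01542×6.79×0.867 = 0.0908 mol·L⁻¹.

0.0908 mol·L⁻¹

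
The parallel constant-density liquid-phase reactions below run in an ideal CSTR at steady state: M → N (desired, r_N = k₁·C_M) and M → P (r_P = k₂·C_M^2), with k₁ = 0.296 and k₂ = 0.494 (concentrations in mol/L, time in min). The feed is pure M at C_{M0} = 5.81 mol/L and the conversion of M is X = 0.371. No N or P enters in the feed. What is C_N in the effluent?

Exit C_M = C_{M0}(1−X) = 5.81×0.629 = 3.654 mol/L.
A CSTR operates uniformly at the exit composition, giving r_N = 1.082 and r_P = 6.598 (each k·C_M^n at C_M = 3.654).
Fraction of consumed M going to N: r_N/(r_N+r_P) = 0.1409.
C_N = 0.1409·C_{M0}·X = 0.1409×5.81×0.371 = 0.304 mol/L.

0.304 mol/L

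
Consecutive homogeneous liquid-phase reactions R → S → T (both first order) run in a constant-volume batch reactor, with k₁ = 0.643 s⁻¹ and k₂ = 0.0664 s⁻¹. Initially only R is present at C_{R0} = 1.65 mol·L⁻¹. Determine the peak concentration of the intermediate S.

1.27 mol·L⁻¹

Evaluating C_S at t_opt = ln(k₂/k₁)/(k₂−k₁) gives C_{S,max}/C_{R0} = (k₁/k₂)^[k₂/(k₂−k₁)].
= (0.643/0.0664)^(0.0664/(0.0664−0.643)) = (9.684)^(-0.1152) = 0.7699.
C_{S,max} = 0.7699×1.65 = 1.27 mol·L⁻¹.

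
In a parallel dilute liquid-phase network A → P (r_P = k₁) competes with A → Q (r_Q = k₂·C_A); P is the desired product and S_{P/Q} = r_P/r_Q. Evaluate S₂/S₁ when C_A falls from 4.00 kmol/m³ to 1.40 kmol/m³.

2.86

S_{P/Q} = (k₁/k₂)·C_A⁻¹, so S₂/S₁ = (C_{A,2}/C_{A,1})⁻¹.
= 4.00/1.40 = 2.86.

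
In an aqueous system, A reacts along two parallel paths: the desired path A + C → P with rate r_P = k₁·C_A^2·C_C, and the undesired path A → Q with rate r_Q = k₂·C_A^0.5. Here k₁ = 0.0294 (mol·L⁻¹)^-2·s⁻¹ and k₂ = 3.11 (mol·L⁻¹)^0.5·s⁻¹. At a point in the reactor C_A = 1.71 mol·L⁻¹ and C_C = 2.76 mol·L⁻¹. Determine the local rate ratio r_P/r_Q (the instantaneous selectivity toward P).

0.0583

S_{P/Q} = r_P/r_Q = (k₁·C_A^2·C_C)/(k₂·C_A^0.5) = (k₁/k₂)·C_A^1.5·C_C.
= (0.0294×1.710^2×2.760) / (3.11×1.710^0.5) = 0.2373/4.067 = 0.0583.
Since the desired path is higher order in A, keeping C_A high (PFR or concentrated feed) favours P.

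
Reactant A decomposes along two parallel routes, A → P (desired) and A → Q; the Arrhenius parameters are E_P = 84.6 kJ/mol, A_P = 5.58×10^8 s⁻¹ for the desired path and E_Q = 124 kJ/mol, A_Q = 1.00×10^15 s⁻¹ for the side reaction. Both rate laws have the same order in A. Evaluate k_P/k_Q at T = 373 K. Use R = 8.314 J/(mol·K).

Since both paths have the same order in A, the concentration cancels and S_{P/Q} = k_P/k_Q = (A_P/A_Q)·exp[(E_Q−E_P)/(RT)].
(E_Q−E_P)/(RT) = (124−84.6)×10³/(8.314×373) = 39400/3101 = 12.71.
k_P/k_Q = (5.58×10^8/1.00×10^15)·exp(12.71) = 5.580×10^-7 × 3.294×10^5 = 0.184.

0.184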